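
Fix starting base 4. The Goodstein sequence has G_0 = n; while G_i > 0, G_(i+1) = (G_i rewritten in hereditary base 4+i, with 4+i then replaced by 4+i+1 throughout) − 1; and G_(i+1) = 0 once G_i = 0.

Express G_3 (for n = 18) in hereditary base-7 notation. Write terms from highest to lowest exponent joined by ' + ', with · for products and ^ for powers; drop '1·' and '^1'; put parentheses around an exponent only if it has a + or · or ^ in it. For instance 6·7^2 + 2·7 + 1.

i=0: 18 = 4^2 + 2 (b=4); 4→5: 5^2 + 2 = 27; 27−1 = 26
i=1: 26 = 5^2 + 1 (b=5); 5→6: 6^2 + 1 = 37; 37−1 = 36
i=2: 36 = 6^2 (b=6); 6→7: 7^2 = 49; 49−1 = 48
i=3: 48 = 6·7 + 6 (b=7); 7→8: 6·8 + 6 = 54; 54−1 = 53

6·7 + 6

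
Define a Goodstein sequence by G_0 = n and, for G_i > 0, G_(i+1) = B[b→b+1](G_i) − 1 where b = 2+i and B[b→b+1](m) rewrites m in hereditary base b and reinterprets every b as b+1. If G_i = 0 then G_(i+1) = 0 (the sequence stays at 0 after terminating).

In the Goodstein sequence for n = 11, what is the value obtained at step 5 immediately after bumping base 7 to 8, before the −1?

11 —HB2→ 2^(2 + 1) + 2 + 1 —bump→ 3^(3 + 1) + 3 + 1 = 85 —(−1)→ 84
84 —HB3→ 3^(3 + 1) + 3 —bump→ 4^(4 + 1) + 4 = 1028 —(−1)→ 1027
1027 —HB4→ 4^(4 + 1) + 3 —bump→ 5^(5 + 1) + 3 = 15628 —(−1)→ 15627
15627 —HB5→ 5^(5 + 1) + 2 —bump→ 6^(6 + 1) + 2 = 279938 —(−1)→ 279937
279937 —HB6→ 6^(6 + 1) + 1 —bump→ 7^(7 + 1) + 1 = 5764802 —(−1)→ 5764801

134217728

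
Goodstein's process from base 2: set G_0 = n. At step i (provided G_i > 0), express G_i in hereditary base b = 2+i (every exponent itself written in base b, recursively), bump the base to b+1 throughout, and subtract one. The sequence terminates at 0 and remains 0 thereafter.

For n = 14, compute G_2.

(0) 14|_2 = 2^(2 + 1) + 2^2 + 2 ↦ 3^(3 + 1) + 3^3 + 3|_3 = 111 ⇒ 110
(1) 110|_3 = 3^(3 + 1) + 3^3 + 2 ↦ 4^(4 + 1) + 4^4 + 2|_4 = 1282 ⇒ 1281
(2) 1281|_4 = 4^(4 + 1) + 4^4 + 1 ↦ 5^(5 + 1) + 5^5 + 1|_5 = 18751 ⇒ 18750

1281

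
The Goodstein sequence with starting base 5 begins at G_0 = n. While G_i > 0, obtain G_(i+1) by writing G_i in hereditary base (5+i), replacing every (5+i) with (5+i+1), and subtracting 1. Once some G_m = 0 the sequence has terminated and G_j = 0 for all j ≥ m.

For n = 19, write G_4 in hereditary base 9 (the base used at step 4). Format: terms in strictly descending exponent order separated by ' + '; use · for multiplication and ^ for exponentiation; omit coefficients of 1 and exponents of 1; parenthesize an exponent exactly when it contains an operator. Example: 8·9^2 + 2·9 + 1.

3·9

19 —HB5→ 3·5 + 4 —bump→ 3·6 + 4 = 22 —(−1)→ 21
21 —HB6→ 3·6 + 3 —bump→ 3·7 + 3 = 24 —(−1)→ 23
23 —HB7→ 3·7 + 2 —bump→ 3·8 + 2 = 26 —(−1)→ 25
25 —HB8→ 3·8 + 1 —bump→ 3·9 + 1 = 28 —(−1)→ 27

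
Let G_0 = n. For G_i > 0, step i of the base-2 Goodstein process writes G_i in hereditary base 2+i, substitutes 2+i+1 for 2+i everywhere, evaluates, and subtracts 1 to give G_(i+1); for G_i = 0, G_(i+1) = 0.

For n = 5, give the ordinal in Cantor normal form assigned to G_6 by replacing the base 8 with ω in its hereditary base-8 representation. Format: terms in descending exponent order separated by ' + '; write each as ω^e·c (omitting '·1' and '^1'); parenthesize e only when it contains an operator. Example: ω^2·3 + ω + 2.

ω^3·3 + ω^2·3 + ω·2 + 7

5 —HB2→ 2^2 + 1 —bump→ 3^3 + 1 = 28 —(−1)→ 27
27 —HB3→ 3^3 —bump→ 4^4 = 256 —(−1)→ 255
255 —HB4→ 3·4^3 + 3·4^2 + 3·4 + 3 —bump→ 3·5^3 + 3·5^2 + 3·5 + 3 = 468 —(−1)→ 467
467 —HB5→ 3·5^3 + 3·5^2 + 3·5 + 2 —bump→ 3·6^3 + 3·6^2 + 3·6 + 2 = 776 —(−1)→ 775
775 —HB6→ 3·6^3 + 3·6^2 + 3·6 + 1 —bump→ 3·7^3 + 3·7^2 + 3·7 + 1 = 1198 —(−1)→ 1197
1197 —HB7→ 3·7^3 + 3·7^2 + 3·7 —bump→ 3·8^3 + 3·8^2 + 3·8 = 1752 —(−1)→ 1751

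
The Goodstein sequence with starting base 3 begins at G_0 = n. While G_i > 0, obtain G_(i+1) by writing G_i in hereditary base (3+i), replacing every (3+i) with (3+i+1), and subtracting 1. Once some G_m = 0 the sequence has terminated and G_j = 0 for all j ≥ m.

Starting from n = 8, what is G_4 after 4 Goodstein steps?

11

base 3: 8 = 2·3 + 2; at 4: 2·4 + 2 = 10; next = 9
base 4: 9 = 2·4 + 1; at 5: 2·5 + 1 = 11; next = 10
base 5: 10 = 2·5; at 6: 2·6 = 12; next = 11
base 6: 11 = 6 + 5; at 7: 7 + 5 = 12; next = 11
base 7: 11 = 7 + 4; at 8: 8 + 4 = 12; next = 11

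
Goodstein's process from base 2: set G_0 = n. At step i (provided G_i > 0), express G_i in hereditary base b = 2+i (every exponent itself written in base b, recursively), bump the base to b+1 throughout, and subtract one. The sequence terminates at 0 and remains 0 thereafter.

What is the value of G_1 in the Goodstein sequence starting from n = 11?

84

11 —HB2→ 2^(2 + 1) + 2 + 1 —bump→ 3^(3 + 1) + 3 + 1 = 85 —(−1)→ 84
84 —HB3→ 3^(3 + 1) + 3 —bump→ 4^(4 + 1) + 4 = 1028 —(−1)→ 1027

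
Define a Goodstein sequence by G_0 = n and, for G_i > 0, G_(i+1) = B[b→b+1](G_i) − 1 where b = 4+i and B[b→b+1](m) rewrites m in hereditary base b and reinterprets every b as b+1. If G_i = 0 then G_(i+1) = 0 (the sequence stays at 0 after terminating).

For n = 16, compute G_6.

39

i=0: 16 = 4^2 (b=4); 4→5: 5^2 = 25; 25−1 = 24
i=1: 24 = 4·5 + 4 (b=5); 5→6: 4·6 + 4 = 28; 28−1 = 27
i=2: 27 = 4·6 + 3 (b=6); 6→7: 4·7 + 3 = 31; 31−1 = 30
i=3: 30 = 4·7 + 2 (b=7); 7→8: 4·8 + 2 = 34; 34−1 = 33
i=4: 33 = 4·8 + 1 (b=8); 8→9: 4·9 + 1 = 37; 37−1 = 36
i=5: 36 = 4·9 (b=9); 9→10: 4·10 = 40; 40−1 = 39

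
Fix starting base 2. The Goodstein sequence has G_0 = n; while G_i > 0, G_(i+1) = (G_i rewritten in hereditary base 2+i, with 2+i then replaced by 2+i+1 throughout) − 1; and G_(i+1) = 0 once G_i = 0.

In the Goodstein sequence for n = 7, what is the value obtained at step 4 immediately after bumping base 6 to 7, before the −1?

7 —HB2→ 2^2 + 2 + 1 —bump→ 3^3 + 3 + 1 = 31 —(−1)→ 30
30 —HB3→ 3^3 + 3 —bump→ 4^4 + 4 = 260 —(−1)→ 259
259 —HB4→ 4^4 + 3 —bump→ 5^5 + 3 = 3128 —(−1)→ 3127
3127 —HB5→ 5^5 + 2 —bump→ 6^6 + 2 = 46658 —(−1)→ 46657
46657 —HB6→ 6^6 + 1 —bump→ 7^7 + 1 = 823544 —(−1)→ 823543

823544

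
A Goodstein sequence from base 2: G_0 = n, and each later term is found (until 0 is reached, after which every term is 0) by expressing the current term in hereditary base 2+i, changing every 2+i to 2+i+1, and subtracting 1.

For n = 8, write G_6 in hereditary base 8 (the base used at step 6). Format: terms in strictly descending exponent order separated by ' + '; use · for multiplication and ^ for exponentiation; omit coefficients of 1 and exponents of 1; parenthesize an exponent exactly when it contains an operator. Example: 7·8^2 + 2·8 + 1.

2·8^8 + 2·8^2 + 8 + 3

8 —HB2→ 2^(2 + 1) —bump→ 3^(3 + 1) = 81 —(−1)→ 80
80 —HB3→ 2·3^3 + 2·3^2 + 2·3 + 2 —bump→ 2·4^4 + 2·4^2 + 2·4 + 2 = 554 —(−1)→ 553
553 —HB4→ 2·4^4 + 2·4^2 + 2·4 + 1 —bump→ 2·5^5 + 2·5^2 + 2·5 + 1 = 6311 —(−1)→ 6310
6310 —HB5→ 2·5^5 + 2·5^2 + 2·5 —bump→ 2·6^6 + 2·6^2 + 2·6 = 93396 —(−1)→ 93395
93395 —HB6→ 2·6^6 + 2·6^2 + 6 + 5 —bump→ 2·7^7 + 2·7^2 + 7 + 5 = 1647196 —(−1)→ 1647195
1647195 —HB7→ 2·7^7 + 2·7^2 + 7 + 4 —bump→ 2·8^8 + 2·8^2 + 8 + 4 = 33554572 —(−1)→ 33554571
33554571 —HB8→ 2·8^8 + 2·8^2 + 8 + 3 —bump→ 2·9^9 + 2·9^2 + 9 + 3 = 774841152 —(−1)→ 774841151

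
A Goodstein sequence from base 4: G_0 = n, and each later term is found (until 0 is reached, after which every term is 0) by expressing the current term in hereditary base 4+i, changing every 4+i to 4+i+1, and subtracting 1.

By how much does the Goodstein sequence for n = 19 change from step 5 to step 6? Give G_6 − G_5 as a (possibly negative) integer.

6

19 —HB4→ 4^2 + 3 —bump→ 5^2 + 3 = 28 —(−1)→ 27
27 —HB5→ 5^2 + 2 —bump→ 6^2 + 2 = 38 —(−1)→ 37
37 —HB6→ 6^2 + 1 —bump→ 7^2 + 1 = 50 —(−1)→ 49
49 —HB7→ 7^2 —bump→ 8^2 = 64 —(−1)→ 63
63 —HB8→ 7·8 + 7 —bump→ 7·9 + 7 = 70 —(−1)→ 69
69 —HB9→ 7·9 + 6 —bump→ 7·10 + 6 = 76 —(−1)→ 75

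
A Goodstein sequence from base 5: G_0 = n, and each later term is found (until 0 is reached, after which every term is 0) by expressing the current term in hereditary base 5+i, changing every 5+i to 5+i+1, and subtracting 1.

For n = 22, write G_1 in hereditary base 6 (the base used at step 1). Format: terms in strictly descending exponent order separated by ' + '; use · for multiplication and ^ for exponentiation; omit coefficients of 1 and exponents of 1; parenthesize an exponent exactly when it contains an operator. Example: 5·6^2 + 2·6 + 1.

G_0 = 22. HB_5(22) = 4·5 + 2. Bump = 26. G_1 = 25.
G_1 = 25. HB_6(25) = 4·6 + 1. Bump = 29. G_2 = 28.

4·6 + 1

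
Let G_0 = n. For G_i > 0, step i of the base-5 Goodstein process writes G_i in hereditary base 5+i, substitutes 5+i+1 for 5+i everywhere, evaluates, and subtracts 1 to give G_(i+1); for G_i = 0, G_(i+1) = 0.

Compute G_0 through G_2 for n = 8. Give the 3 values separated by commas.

8, 8, 8

(0) 8|_5 = 5 + 3 ↦ 6 + 3|_6 = 9 ⇒ 8
(1) 8|_6 = 6 + 2 ↦ 7 + 2|_7 = 9 ⇒ 8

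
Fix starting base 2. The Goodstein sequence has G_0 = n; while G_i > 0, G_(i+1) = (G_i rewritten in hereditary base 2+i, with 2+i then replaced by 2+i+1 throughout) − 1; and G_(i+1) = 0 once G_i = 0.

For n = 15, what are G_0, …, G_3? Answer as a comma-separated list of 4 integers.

15, 111, 1283, 18752

step 0: 15 = 2^(2 + 1) + 2^2 + 2 + 1; sub 3 for 2: 3^(3 + 1) + 3^3 + 3 + 1; = 112; G_1 = 112−1 = 111
step 1: 111 = 3^(3 + 1) + 3^3 + 3; sub 4 for 3: 4^(4 + 1) + 4^4 + 4; = 1284; G_2 = 1284−1 = 1283
step 2: 1283 = 4^(4 + 1) + 4^4 + 3; sub 5 for 4: 5^(5 + 1) + 5^5 + 3; = 18753; G_3 = 18753−1 = 18752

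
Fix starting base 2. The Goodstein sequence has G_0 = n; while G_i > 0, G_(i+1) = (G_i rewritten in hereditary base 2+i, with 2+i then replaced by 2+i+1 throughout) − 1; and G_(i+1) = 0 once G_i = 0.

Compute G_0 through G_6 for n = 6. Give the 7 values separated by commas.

6, 29, 257, 3125, 46655, 98039, 187243

G_0=6  [base 2] 2^2 + 2  →[2↦3]→  3^3 + 3 = 30  −1 ⇒ G_1=29
G_1=29  [base 3] 3^3 + 2  →[3↦4]→  4^4 + 2 = 258  −1 ⇒ G_2=257
G_2=257  [base 4] 4^4 + 1  →[4↦5]→  5^5 + 1 = 3126  −1 ⇒ G_3=3125
G_3=3125  [base 5] 5^5  →[5↦6]→  6^6 = 46656  −1 ⇒ G_4=46655
G_4=46655  [base 6] 5·6^5 + 5·6^4 + 5·6^3 + 5·6^2 + 5·6 + 5  →[6↦7]→  5·7^5 + 5·7^4 + 5·7^3 + 5·7^2 + 5·7 + 5 = 98040  −1 ⇒ G_5=98039
G_5=98039  [base 7] 5·7^5 + 5·7^4 + 5·7^3 + 5·7^2 + 5·7 + 4  →[7↦8]→  5·8^5 + 5·8^4 + 5·8^3 + 5·8^2 + 5·8 + 4 = 187244  −1 ⇒ G_6=187243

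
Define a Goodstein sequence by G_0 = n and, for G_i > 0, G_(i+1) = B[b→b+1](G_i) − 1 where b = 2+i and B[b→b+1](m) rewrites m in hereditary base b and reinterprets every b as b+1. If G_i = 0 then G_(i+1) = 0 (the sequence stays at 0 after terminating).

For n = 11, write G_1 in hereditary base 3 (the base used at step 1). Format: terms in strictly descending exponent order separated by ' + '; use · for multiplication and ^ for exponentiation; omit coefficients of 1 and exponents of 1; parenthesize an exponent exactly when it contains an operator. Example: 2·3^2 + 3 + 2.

3^(3 + 1) + 3

i=0: 11 = 2^(2 + 1) + 2 + 1 (b=2); 2→3: 3^(3 + 1) + 3 + 1 = 85; 85−1 = 84
i=1: 84 = 3^(3 + 1) + 3 (b=3); 3→4: 4^(4 + 1) + 4 = 1028; 1028−1 = 1027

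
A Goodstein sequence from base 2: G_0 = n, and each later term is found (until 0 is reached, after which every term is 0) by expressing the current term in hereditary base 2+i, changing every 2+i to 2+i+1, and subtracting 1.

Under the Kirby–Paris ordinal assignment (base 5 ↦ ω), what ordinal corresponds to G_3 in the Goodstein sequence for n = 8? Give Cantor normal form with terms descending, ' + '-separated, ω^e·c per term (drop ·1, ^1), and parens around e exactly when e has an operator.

G_0 = 8. HB_2(8) = 2^(2 + 1). Bump = 81. G_1 = 80.
G_1 = 80. HB_3(80) = 2·3^3 + 2·3^2 + 2·3 + 2. Bump = 554. G_2 = 553.
G_2 = 553. HB_4(553) = 2·4^4 + 2·4^2 + 2·4 + 1. Bump = 6311. G_3 = 6310.

ω^ω·2 + ω^2·2 + ω·2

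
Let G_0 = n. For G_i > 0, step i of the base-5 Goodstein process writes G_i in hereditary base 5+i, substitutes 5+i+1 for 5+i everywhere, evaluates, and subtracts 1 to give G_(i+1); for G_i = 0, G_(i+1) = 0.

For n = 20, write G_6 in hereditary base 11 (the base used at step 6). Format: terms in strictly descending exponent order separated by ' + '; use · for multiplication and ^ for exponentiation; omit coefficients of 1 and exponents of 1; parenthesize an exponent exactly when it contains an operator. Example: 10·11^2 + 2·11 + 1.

3·11

[0] 20 ≡ 4·5 (base 5). Lift 6: 24. −1: 23.
[1] 23 ≡ 3·6 + 5 (base 6). Lift 7: 26. −1: 25.
[2] 25 ≡ 3·7 + 4 (base 7). Lift 8: 28. −1: 27.
[3] 27 ≡ 3·8 + 3 (base 8). Lift 9: 30. −1: 29.
[4] 29 ≡ 3·9 + 2 (base 9). Lift 10: 32. −1: 31.
[5] 31 ≡ 3·10 + 1 (base 10). Lift 11: 34. −1: 33.
[6] 33 ≡ 3·11 (base 11). Lift 12: 36. −1: 35.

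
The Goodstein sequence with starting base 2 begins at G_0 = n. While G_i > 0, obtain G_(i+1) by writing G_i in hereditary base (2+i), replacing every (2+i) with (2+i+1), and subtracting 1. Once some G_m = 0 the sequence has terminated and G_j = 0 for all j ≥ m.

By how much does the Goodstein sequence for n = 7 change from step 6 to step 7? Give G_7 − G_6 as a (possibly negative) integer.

20888664

G_0 = 7. HB_2(7) = 2^2 + 2 + 1. Bump = 31. G_1 = 30.
G_1 = 30. HB_3(30) = 3^3 + 3. Bump = 260. G_2 = 259.
G_2 = 259. HB_4(259) = 4^4 + 3. Bump = 3128. G_3 = 3127.
G_3 = 3127. HB_5(3127) = 5^5 + 2. Bump = 46658. G_4 = 46657.
G_4 = 46657. HB_6(46657) = 6^6 + 1. Bump = 823544. G_5 = 823543.
G_5 = 823543. HB_7(823543) = 7^7. Bump = 16777216. G_6 = 16777215.
G_6 = 16777215. HB_8(16777215) = 7·8^7 + 7·8^6 + 7·8^5 + 7·8^4 + 7·8^3 + 7·8^2 + 7·8 + 7. Bump = 37665880. G_7 = 37665879.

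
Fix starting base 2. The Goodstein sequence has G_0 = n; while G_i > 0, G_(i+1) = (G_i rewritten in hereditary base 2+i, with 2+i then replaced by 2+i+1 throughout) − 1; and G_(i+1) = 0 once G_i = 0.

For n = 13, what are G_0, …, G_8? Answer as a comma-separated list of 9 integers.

13, 108, 1279, 16092, 280711, 5765998, 134219479, 3486786855, 100000003325

[0] 13 ≡ 2^(2 + 1) + 2^2 + 1 (base 2). Lift 3: 109. −1: 108.
[1] 108 ≡ 3^(3 + 1) + 3^3 (base 3). Lift 4: 1280. −1: 1279.
[2] 1279 ≡ 4^(4 + 1) + 3·4^3 + 3·4^2 + 3·4 + 3 (base 4). Lift 5: 16093. −1: 16092.
[3] 16092 ≡ 5^(5 + 1) + 3·5^3 + 3·5^2 + 3·5 + 2 (base 5). Lift 6: 280712. −1: 280711.
[4] 280711 ≡ 6^(6 + 1) + 3·6^3 + 3·6^2 + 3·6 + 1 (base 6). Lift 7: 5765999. −1: 5765998.
[5] 5765998 ≡ 7^(7 + 1) + 3·7^3 + 3·7^2 + 3·7 (base 7). Lift 8: 134219480. −1: 134219479.
[6] 134219479 ≡ 8^(8 + 1) + 3·8^3 + 3·8^2 + 2·8 + 7 (base 8). Lift 9: 3486786856. −1: 3486786855.
[7] 3486786855 ≡ 9^(9 + 1) + 3·9^3 + 3·9^2 + 2·9 + 6 (base 9). Lift 10: 100000003326. −1: 100000003325.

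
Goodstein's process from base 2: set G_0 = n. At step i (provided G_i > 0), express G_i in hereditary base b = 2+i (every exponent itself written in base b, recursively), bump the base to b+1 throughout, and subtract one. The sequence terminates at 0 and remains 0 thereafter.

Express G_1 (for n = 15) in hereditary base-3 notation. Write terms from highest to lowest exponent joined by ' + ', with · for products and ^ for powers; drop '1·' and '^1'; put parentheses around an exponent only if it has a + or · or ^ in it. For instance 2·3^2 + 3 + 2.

G_0 = 15. HB_2(15) = 2^(2 + 1) + 2^2 + 2 + 1. Bump = 112. G_1 = 111.
G_1 = 111. HB_3(111) = 3^(3 + 1) + 3^3 + 3. Bump = 1284. G_2 = 1283.

3^(3 + 1) + 3^3 + 3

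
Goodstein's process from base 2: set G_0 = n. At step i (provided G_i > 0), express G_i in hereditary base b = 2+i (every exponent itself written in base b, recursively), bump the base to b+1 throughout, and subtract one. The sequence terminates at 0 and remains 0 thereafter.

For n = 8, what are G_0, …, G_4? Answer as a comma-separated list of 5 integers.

(0) 8|_2 = 2^(2 + 1) ↦ 3^(3 + 1)|_3 = 81 ⇒ 80
(1) 80|_3 = 2·3^3 + 2·3^2 + 2·3 + 2 ↦ 2·4^4 + 2·4^2 + 2·4 + 2|_4 = 554 ⇒ 553
(2) 553|_4 = 2·4^4 + 2·4^2 + 2·4 + 1 ↦ 2·5^5 + 2·5^2 + 2·5 + 1|_5 = 6311 ⇒ 6310
(3) 6310|_5 = 2·5^5 + 2·5^2 + 2·5 ↦ 2·6^6 + 2·6^2 + 2·6|_6 = 93396 ⇒ 93395

8, 80, 553, 6310, 93395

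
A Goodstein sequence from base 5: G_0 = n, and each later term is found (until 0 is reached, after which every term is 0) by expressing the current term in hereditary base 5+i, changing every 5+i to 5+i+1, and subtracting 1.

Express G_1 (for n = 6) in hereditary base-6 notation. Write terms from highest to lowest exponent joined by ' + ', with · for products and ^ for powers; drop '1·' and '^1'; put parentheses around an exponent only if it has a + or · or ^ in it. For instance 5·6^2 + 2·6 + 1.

G_0=6  [base 5] 5 + 1  →[5↦6]→  6 + 1 = 7  −1 ⇒ G_1=6
G_1=6  [base 6] 6  →[6↦7]→  7 = 7  −1 ⇒ G_2=6

6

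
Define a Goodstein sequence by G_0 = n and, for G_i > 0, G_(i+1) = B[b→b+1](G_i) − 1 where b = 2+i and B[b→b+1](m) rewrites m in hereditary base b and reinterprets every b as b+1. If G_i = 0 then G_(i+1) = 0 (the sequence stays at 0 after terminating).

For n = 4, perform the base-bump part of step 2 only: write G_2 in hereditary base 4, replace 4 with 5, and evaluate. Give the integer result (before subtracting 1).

(0) 4|_2 = 2^2 ↦ 3^3|_3 = 27 ⇒ 26
(1) 26|_3 = 2·3^2 + 2·3 + 2 ↦ 2·4^2 + 2·4 + 2|_4 = 42 ⇒ 41
(2) 41|_4 = 2·4^2 + 2·4 + 1 ↦ 2·5^2 + 2·5 + 1|_5 = 61 ⇒ 60

61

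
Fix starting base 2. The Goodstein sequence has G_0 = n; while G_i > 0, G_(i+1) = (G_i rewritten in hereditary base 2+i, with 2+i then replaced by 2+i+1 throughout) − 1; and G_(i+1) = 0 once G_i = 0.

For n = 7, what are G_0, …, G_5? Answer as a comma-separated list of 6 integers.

7, 30, 259, 3127, 46657, 823543

i=0: 7 = 2^2 + 2 + 1 (b=2); 2→3: 3^3 + 3 + 1 = 31; 31−1 = 30
i=1: 30 = 3^3 + 3 (b=3); 3→4: 4^4 + 4 = 260; 260−1 = 259
i=2: 259 = 4^4 + 3 (b=4); 4→5: 5^5 + 3 = 3128; 3128−1 = 3127
i=3: 3127 = 5^5 + 2 (b=5); 5→6: 6^6 + 2 = 46658; 46658−1 = 46657
i=4: 46657 = 6^6 + 1 (b=6); 6→7: 7^7 + 1 = 823544; 823544−1 = 823543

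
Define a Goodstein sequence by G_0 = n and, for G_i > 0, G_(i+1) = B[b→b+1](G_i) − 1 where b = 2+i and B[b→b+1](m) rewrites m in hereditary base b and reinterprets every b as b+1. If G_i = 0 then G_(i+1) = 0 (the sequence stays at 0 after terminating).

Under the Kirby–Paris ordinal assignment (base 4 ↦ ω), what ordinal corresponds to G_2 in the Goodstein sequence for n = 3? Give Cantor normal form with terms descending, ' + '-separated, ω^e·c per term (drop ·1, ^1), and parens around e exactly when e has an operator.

i=0: 3 = 2 + 1 (b=2); 2→3: 3 + 1 = 4; 4−1 = 3
i=1: 3 = 3 (b=3); 3→4: 4 = 4; 4−1 = 3
i=2: 3 = 3 (b=4); 4→5: 3 = 3; 3−1 = 2

3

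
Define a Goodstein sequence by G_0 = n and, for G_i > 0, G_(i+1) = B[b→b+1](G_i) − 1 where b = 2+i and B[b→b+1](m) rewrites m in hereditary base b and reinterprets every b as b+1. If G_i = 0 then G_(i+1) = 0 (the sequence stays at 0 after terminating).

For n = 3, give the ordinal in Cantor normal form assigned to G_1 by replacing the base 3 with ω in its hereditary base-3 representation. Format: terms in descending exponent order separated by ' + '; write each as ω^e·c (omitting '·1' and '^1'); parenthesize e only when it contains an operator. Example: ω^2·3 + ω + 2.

ω

(0) 3|_2 = 2 + 1 ↦ 3 + 1|_3 = 4 ⇒ 3
(1) 3|_3 = 3 ↦ 4|_4 = 4 ⇒ 3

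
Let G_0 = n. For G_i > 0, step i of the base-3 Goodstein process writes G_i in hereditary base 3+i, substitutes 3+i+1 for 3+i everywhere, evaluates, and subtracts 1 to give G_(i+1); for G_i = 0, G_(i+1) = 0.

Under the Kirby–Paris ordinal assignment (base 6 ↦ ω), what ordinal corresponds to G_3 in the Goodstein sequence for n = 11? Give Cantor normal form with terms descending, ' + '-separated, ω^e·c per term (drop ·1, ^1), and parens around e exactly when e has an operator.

ω·5 + 5

11 —HB3→ 3^2 + 2 —bump→ 4^2 + 2 = 18 —(−1)→ 17
17 —HB4→ 4^2 + 1 —bump→ 5^2 + 1 = 26 —(−1)→ 25
25 —HB5→ 5^2 —bump→ 6^2 = 36 —(−1)→ 35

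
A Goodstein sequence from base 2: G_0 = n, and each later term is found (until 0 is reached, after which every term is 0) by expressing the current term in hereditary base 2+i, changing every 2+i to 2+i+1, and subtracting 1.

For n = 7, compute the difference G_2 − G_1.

step 0: 7 = 2^2 + 2 + 1; sub 3 for 2: 3^3 + 3 + 1; = 31; G_1 = 31−1 = 30
step 1: 30 = 3^3 + 3; sub 4 for 3: 4^4 + 4; = 260; G_2 = 260−1 = 259

229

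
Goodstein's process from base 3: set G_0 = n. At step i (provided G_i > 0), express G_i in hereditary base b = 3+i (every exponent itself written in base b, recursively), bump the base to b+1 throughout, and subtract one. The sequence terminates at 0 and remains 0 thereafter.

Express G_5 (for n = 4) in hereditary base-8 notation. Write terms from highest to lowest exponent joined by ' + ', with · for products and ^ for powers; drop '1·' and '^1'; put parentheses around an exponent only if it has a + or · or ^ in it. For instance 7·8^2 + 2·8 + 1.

1

G_0 = 4. HB_3(4) = 3 + 1. Bump = 5. G_1 = 4.
G_1 = 4. HB_4(4) = 4. Bump = 5. G_2 = 4.
G_2 = 4. HB_5(4) = 4. Bump = 4. G_3 = 3.
G_3 = 3. HB_6(3) = 3. Bump = 3. G_4 = 2.
G_4 = 2. HB_7(2) = 2. Bump = 2. G_5 = 1.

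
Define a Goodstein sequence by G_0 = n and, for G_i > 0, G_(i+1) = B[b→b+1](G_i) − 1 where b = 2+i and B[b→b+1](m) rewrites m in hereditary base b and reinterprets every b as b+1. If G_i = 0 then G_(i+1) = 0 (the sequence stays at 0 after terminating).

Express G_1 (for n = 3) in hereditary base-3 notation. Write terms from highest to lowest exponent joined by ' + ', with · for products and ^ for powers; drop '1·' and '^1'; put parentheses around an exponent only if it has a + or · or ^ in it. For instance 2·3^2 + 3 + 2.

3

step 0: 3 = 2 + 1; sub 3 for 2: 3 + 1; = 4; G_1 = 4−1 = 3
step 1: 3 = 3; sub 4 for 3: 4; = 4; G_2 = 4−1 = 3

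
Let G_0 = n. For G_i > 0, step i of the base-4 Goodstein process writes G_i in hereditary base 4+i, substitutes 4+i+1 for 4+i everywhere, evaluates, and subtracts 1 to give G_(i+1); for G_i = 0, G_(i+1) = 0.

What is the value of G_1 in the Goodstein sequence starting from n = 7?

G_0=7  [base 4] 4 + 3  →[4↦5]→  5 + 3 = 8  −1 ⇒ G_1=7
G_1=7  [base 5] 5 + 2  →[5↦6]→  6 + 2 = 8  −1 ⇒ G_2=7

7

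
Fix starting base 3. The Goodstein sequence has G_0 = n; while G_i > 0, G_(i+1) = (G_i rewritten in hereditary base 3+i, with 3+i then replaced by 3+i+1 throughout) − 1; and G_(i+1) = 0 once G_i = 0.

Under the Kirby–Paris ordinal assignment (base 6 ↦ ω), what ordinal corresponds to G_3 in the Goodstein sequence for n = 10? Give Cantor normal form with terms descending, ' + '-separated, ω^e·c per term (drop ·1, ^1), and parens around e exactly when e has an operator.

(0) 10|_3 = 3^2 + 1 ↦ 4^2 + 1|_4 = 17 ⇒ 16
(1) 16|_4 = 4^2 ↦ 5^2|_5 = 25 ⇒ 24
(2) 24|_5 = 4·5 + 4 ↦ 4·6 + 4|_6 = 28 ⇒ 27
(3) 27|_6 = 4·6 + 3 ↦ 4·7 + 3|_7 = 31 ⇒ 30

ω·4 + 3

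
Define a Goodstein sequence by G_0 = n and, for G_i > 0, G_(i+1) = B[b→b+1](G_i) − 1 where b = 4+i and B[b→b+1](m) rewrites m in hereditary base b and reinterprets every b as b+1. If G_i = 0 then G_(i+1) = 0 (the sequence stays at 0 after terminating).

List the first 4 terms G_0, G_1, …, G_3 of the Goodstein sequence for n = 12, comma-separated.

(0) 12|_4 = 3·4 ↦ 3·5|_5 = 15 ⇒ 14
(1) 14|_5 = 2·5 + 4 ↦ 2·6 + 4|_6 = 16 ⇒ 15
(2) 15|_6 = 2·6 + 3 ↦ 2·7 + 3|_7 = 17 ⇒ 16

12, 14, 15, 16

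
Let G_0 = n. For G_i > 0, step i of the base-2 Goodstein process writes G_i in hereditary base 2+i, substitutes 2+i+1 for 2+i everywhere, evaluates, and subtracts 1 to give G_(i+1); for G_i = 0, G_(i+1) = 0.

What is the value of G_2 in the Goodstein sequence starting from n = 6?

G_0 = 6. HB_2(6) = 2^2 + 2. Bump = 30. G_1 = 29.
G_1 = 29. HB_3(29) = 3^3 + 2. Bump = 258. G_2 = 257.
G_2 = 257. HB_4(257) = 4^4 + 1. Bump = 3126. G_3 = 3125.

257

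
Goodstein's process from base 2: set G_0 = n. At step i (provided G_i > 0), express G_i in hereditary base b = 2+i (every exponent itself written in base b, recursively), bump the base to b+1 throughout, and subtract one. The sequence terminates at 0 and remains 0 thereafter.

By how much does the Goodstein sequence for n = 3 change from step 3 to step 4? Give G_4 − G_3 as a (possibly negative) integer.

G_0=3  [base 2] 2 + 1  →[2↦3]→  3 + 1 = 4  −1 ⇒ G_1=3
G_1=3  [base 3] 3  →[3↦4]→  4 = 4  −1 ⇒ G_2=3
G_2=3  [base 4] 3  →[4↦5]→  3 = 3  −1 ⇒ G_3=2
G_3=2  [base 5] 2  →[5↦6]→  2 = 2  −1 ⇒ G_4=1

-1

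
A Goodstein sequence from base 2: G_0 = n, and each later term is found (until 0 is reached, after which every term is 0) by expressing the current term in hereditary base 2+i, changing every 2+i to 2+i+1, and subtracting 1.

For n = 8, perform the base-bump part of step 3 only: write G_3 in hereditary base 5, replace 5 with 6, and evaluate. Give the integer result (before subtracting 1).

G_0 = 8. HB_2(8) = 2^(2 + 1). Bump = 81. G_1 = 80.
G_1 = 80. HB_3(80) = 2·3^3 + 2·3^2 + 2·3 + 2. Bump = 554. G_2 = 553.
G_2 = 553. HB_4(553) = 2·4^4 + 2·4^2 + 2·4 + 1. Bump = 6311. G_3 = 6310.
G_3 = 6310. HB_5(6310) = 2·5^5 + 2·5^2 + 2·5. Bump = 93396. G_4 = 93395.

93396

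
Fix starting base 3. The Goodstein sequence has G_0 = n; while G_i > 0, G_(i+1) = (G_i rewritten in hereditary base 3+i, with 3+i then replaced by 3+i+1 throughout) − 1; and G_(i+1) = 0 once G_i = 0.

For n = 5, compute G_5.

3

G_0=5  [base 3] 3 + 2  →[3↦4]→  4 + 2 = 6  −1 ⇒ G_1=5
G_1=5  [base 4] 4 + 1  →[4↦5]→  5 + 1 = 6  −1 ⇒ G_2=5
G_2=5  [base 5] 5  →[5↦6]→  6 = 6  −1 ⇒ G_3=5
G_3=5  [base 6] 5  →[6↦7]→  5 = 5  −1 ⇒ G_4=4
G_4=4  [base 7] 4  →[7↦8]→  4 = 4  −1 ⇒ G_5=3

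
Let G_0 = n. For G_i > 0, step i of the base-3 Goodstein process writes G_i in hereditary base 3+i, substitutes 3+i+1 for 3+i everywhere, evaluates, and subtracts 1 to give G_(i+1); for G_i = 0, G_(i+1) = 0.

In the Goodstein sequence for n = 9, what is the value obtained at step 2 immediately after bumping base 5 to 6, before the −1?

base 3: 9 = 3^2; at 4: 4^2 = 16; next = 15
base 4: 15 = 3·4 + 3; at 5: 3·5 + 3 = 18; next = 17
base 5: 17 = 3·5 + 2; at 6: 3·6 + 2 = 20; next = 19

20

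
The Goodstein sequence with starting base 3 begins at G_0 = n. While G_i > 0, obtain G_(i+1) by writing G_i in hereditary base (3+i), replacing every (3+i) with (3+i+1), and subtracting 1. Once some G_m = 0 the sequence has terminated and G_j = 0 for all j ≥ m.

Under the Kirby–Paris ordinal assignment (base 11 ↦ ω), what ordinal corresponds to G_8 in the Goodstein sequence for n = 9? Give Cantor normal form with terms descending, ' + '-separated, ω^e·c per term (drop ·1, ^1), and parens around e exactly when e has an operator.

ω·2 + 4

G_0 = 9. HB_3(9) = 3^2. Bump = 16. G_1 = 15.
G_1 = 15. HB_4(15) = 3·4 + 3. Bump = 18. G_2 = 17.
G_2 = 17. HB_5(17) = 3·5 + 2. Bump = 20. G_3 = 19.
G_3 = 19. HB_6(19) = 3·6 + 1. Bump = 22. G_4 = 21.
G_4 = 21. HB_7(21) = 3·7. Bump = 24. G_5 = 23.
G_5 = 23. HB_8(23) = 2·8 + 7. Bump = 25. G_6 = 24.
G_6 = 24. HB_9(24) = 2·9 + 6. Bump = 26. G_7 = 25.
G_7 = 25. HB_10(25) = 2·10 + 5. Bump = 27. G_8 = 26.
G_8 = 26. HB_11(26) = 2·11 + 4. Bump = 28. G_9 = 27.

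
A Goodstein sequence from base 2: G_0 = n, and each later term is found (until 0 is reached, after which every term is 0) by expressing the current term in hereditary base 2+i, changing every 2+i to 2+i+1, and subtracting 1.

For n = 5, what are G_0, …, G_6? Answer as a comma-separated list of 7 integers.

(0) 5|_2 = 2^2 + 1 ↦ 3^3 + 1|_3 = 28 ⇒ 27
(1) 27|_3 = 3^3 ↦ 4^4|_4 = 256 ⇒ 255
(2) 255|_4 = 3·4^3 + 3·4^2 + 3·4 + 3 ↦ 3·5^3 + 3·5^2 + 3·5 + 3|_5 = 468 ⇒ 467
(3) 467|_5 = 3·5^3 + 3·5^2 + 3·5 + 2 ↦ 3·6^3 + 3·6^2 + 3·6 + 2|_6 = 776 ⇒ 775
(4) 775|_6 = 3·6^3 + 3·6^2 + 3·6 + 1 ↦ 3·7^3 + 3·7^2 + 3·7 + 1|_7 = 1198 ⇒ 1197
(5) 1197|_7 = 3·7^3 + 3·7^2 + 3·7 ↦ 3·8^3 + 3·8^2 + 3·8|_8 = 1752 ⇒ 1751

5, 27, 255, 467, 775, 1197, 1751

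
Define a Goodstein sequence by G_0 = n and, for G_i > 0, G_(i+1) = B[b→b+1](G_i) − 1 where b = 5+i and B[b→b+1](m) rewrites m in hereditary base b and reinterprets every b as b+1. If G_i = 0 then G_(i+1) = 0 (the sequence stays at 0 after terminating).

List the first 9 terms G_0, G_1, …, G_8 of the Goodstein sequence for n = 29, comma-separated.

29, 39, 51, 65, 81, 99, 107, 115, 123

[0] 29 ≡ 5^2 + 4 (base 5). Lift 6: 40. −1: 39.
[1] 39 ≡ 6^2 + 3 (base 6). Lift 7: 52. −1: 51.
[2] 51 ≡ 7^2 + 2 (base 7). Lift 8: 66. −1: 65.
[3] 65 ≡ 8^2 + 1 (base 8). Lift 9: 82. −1: 81.
[4] 81 ≡ 9^2 (base 9). Lift 10: 100. −1: 99.
[5] 99 ≡ 9·10 + 9 (base 10). Lift 11: 108. −1: 107.
[6] 107 ≡ 9·11 + 8 (base 11). Lift 12: 116. −1: 115.
[7] 115 ≡ 9·12 + 7 (base 12). Lift 13: 124. −1: 123.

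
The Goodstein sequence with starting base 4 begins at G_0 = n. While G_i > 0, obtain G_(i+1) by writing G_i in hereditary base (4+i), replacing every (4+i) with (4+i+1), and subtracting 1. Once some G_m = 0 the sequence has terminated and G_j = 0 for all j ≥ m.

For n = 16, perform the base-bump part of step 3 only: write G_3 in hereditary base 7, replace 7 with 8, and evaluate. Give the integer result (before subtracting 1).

34

G_0=16  [base 4] 4^2  →[4↦5]→  5^2 = 25  −1 ⇒ G_1=24
G_1=24  [base 5] 4·5 + 4  →[5↦6]→  4·6 + 4 = 28  −1 ⇒ G_2=27
G_2=27  [base 6] 4·6 + 3  →[6↦7]→  4·7 + 3 = 31  −1 ⇒ G_3=30
G_3=30  [base 7] 4·7 + 2  →[7↦8]→  4·8 + 2 = 34  −1 ⇒ G_4=33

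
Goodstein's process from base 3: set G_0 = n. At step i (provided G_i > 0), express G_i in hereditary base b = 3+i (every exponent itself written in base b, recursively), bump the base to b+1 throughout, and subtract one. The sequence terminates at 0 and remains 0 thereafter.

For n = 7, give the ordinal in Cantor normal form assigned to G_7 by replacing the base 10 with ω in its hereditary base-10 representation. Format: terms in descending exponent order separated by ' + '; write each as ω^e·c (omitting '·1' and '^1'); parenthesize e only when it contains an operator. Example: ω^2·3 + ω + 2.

9

[0] 7 ≡ 2·3 + 1 (base 3). Lift 4: 9. −1: 8.
[1] 8 ≡ 2·4 (base 4). Lift 5: 10. −1: 9.
[2] 9 ≡ 5 + 4 (base 5). Lift 6: 10. −1: 9.
[3] 9 ≡ 6 + 3 (base 6). Lift 7: 10. −1: 9.
[4] 9 ≡ 7 + 2 (base 7). Lift 8: 10. −1: 9.
[5] 9 ≡ 8 + 1 (base 8). Lift 9: 10. −1: 9.
[6] 9 ≡ 9 (base 9). Lift 10: 10. −1: 9.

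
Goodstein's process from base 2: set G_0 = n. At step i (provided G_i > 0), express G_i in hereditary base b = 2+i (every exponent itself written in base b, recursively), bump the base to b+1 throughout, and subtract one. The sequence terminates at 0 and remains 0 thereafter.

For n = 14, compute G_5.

(0) 14|_2 = 2^(2 + 1) + 2^2 + 2 ↦ 3^(3 + 1) + 3^3 + 3|_3 = 111 ⇒ 110
(1) 110|_3 = 3^(3 + 1) + 3^3 + 2 ↦ 4^(4 + 1) + 4^4 + 2|_4 = 1282 ⇒ 1281
(2) 1281|_4 = 4^(4 + 1) + 4^4 + 1 ↦ 5^(5 + 1) + 5^5 + 1|_5 = 18751 ⇒ 18750
(3) 18750|_5 = 5^(5 + 1) + 5^5 ↦ 6^(6 + 1) + 6^6|_6 = 326592 ⇒ 326591
(4) 326591|_6 = 6^(6 + 1) + 5·6^5 + 5·6^4 + 5·6^3 + 5·6^2 + 5·6 + 5 ↦ 7^(7 + 1) + 5·7^5 + 5·7^4 + 5·7^3 + 5·7^2 + 5·7 + 5|_7 = 5862841 ⇒ 5862840
(5) 5862840|_7 = 7^(7 + 1) + 5·7^5 + 5·7^4 + 5·7^3 + 5·7^2 + 5·7 + 4 ↦ 8^(8 + 1) + 5·8^5 + 5·8^4 + 5·8^3 + 5·8^2 + 5·8 + 4|_8 = 134404972 ⇒ 134404971

5862840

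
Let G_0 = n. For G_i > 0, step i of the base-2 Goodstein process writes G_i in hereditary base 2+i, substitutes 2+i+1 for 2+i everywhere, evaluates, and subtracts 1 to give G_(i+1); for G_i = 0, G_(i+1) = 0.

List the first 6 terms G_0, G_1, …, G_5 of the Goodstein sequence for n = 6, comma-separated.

6, 29, 257, 3125, 46655, 98039

[0] 6 ≡ 2^2 + 2 (base 2). Lift 3: 30. −1: 29.
[1] 29 ≡ 3^3 + 2 (base 3). Lift 4: 258. −1: 257.
[2] 257 ≡ 4^4 + 1 (base 4). Lift 5: 3126. −1: 3125.
[3] 3125 ≡ 5^5 (base 5). Lift 6: 46656. −1: 46655.
[4] 46655 ≡ 5·6^5 + 5·6^4 + 5·6^3 + 5·6^2 + 5·6 + 5 (base 6). Lift 7: 98040. −1: 98039.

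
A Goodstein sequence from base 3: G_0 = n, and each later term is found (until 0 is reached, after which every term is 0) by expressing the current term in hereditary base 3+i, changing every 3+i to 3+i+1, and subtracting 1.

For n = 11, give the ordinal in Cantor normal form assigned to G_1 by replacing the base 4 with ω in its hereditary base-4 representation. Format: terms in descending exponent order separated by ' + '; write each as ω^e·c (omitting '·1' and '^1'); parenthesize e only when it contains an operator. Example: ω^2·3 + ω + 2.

G_0 = 11. HB_3(11) = 3^2 + 2. Bump = 18. G_1 = 17.
G_1 = 17. HB_4(17) = 4^2 + 1. Bump = 26. G_2 = 25.

ω^2 + 1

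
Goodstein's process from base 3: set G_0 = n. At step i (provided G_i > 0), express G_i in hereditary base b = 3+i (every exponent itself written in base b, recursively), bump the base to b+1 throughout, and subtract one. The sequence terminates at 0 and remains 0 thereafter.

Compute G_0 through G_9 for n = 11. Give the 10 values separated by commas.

11, 17, 25, 35, 39, 43, 47, 51, 55, 59

G_0=11  [base 3] 3^2 + 2  →[3↦4]→  4^2 + 2 = 18  −1 ⇒ G_1=17
G_1=17  [base 4] 4^2 + 1  →[4↦5]→  5^2 + 1 = 26  −1 ⇒ G_2=25
G_2=25  [base 5] 5^2  →[5↦6]→  6^2 = 36  −1 ⇒ G_3=35
G_3=35  [base 6] 5·6 + 5  →[6↦7]→  5·7 + 5 = 40  −1 ⇒ G_4=39
G_4=39  [base 7] 5·7 + 4  →[7↦8]→  5·8 + 4 = 44  −1 ⇒ G_5=43
G_5=43  [base 8] 5·8 + 3  →[8↦9]→  5·9 + 3 = 48  −1 ⇒ G_6=47
G_6=47  [base 9] 5·9 + 2  →[9↦10]→  5·10 + 2 = 52  −1 ⇒ G_7=51
G_7=51  [base 10] 5·10 + 1  →[10↦11]→  5·11 + 1 = 56  −1 ⇒ G_8=55
G_8=55  [base 11] 5·11  →[11↦12]→  5·12 = 60  −1 ⇒ G_9=59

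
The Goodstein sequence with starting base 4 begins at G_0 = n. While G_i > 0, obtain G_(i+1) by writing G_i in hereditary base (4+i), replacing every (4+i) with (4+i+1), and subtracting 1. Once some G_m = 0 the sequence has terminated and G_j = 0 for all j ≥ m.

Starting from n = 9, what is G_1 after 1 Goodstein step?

10

[0] 9 ≡ 2·4 + 1 (base 4). Lift 5: 11. −1: 10.
[1] 10 ≡ 2·5 (base 5). Lift 6: 12. −1: 11.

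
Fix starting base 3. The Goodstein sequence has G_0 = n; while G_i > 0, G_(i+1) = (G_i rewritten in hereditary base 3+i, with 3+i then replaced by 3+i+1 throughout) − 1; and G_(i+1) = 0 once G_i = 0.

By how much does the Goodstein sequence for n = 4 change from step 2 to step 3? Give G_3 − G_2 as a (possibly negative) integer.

i=0: 4 = 3 + 1 (b=3); 3→4: 4 + 1 = 5; 5−1 = 4
i=1: 4 = 4 (b=4); 4→5: 5 = 5; 5−1 = 4
i=2: 4 = 4 (b=5); 5→6: 4 = 4; 4−1 = 3

-1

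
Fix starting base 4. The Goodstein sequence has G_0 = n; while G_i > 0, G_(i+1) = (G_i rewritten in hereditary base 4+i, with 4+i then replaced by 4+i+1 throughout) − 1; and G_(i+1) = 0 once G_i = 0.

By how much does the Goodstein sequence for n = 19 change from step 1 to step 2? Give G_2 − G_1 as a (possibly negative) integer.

G_0=19  [base 4] 4^2 + 3  →[4↦5]→  5^2 + 3 = 28  −1 ⇒ G_1=27
G_1=27  [base 5] 5^2 + 2  →[5↦6]→  6^2 + 2 = 38  −1 ⇒ G_2=37

10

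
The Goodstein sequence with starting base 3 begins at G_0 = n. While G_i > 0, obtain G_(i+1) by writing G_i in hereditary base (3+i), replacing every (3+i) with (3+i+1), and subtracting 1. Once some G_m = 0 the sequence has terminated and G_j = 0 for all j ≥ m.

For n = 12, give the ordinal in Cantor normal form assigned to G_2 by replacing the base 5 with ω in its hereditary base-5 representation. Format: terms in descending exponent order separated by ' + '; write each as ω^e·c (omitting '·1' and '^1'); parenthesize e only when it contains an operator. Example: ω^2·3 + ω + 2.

ω^2 + 2

step 0: 12 = 3^2 + 3; sub 4 for 3: 4^2 + 4; = 20; G_1 = 20−1 = 19
step 1: 19 = 4^2 + 3; sub 5 for 4: 5^2 + 3; = 28; G_2 = 28−1 = 27
step 2: 27 = 5^2 + 2; sub 6 for 5: 6^2 + 2; = 38; G_3 = 38−1 = 37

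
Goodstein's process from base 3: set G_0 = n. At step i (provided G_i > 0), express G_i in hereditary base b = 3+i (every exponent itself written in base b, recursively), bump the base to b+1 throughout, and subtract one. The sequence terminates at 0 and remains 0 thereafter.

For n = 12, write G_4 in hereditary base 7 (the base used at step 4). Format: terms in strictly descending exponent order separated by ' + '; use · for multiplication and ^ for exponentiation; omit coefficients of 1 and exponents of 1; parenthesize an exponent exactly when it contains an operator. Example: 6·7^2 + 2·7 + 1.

[0] 12 ≡ 3^2 + 3 (base 3). Lift 4: 20. −1: 19.
[1] 19 ≡ 4^2 + 3 (base 4). Lift 5: 28. −1: 27.
[2] 27 ≡ 5^2 + 2 (base 5). Lift 6: 38. −1: 37.
[3] 37 ≡ 6^2 + 1 (base 6). Lift 7: 50. −1: 49.
[4] 49 ≡ 7^2 (base 7). Lift 8: 64. −1: 63.

7^2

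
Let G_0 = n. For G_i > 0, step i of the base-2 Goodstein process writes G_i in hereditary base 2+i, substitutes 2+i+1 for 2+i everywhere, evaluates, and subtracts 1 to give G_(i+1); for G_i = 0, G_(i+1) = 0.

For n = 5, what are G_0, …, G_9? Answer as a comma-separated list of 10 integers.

base 2: 5 = 2^2 + 1; at 3: 3^3 + 1 = 28; next = 27
base 3: 27 = 3^3; at 4: 4^4 = 256; next = 255
base 4: 255 = 3·4^3 + 3·4^2 + 3·4 + 3; at 5: 3·5^3 + 3·5^2 + 3·5 + 3 = 468; next = 467
base 5: 467 = 3·5^3 + 3·5^2 + 3·5 + 2; at 6: 3·6^3 + 3·6^2 + 3·6 + 2 = 776; next = 775
base 6: 775 = 3·6^3 + 3·6^2 + 3·6 + 1; at 7: 3·7^3 + 3·7^2 + 3·7 + 1 = 1198; next = 1197
base 7: 1197 = 3·7^3 + 3·7^2 + 3·7; at 8: 3·8^3 + 3·8^2 + 3·8 = 1752; next = 1751
base 8: 1751 = 3·8^3 + 3·8^2 + 2·8 + 7; at 9: 3·9^3 + 3·9^2 + 2·9 + 7 = 2455; next = 2454
base 9: 2454 = 3·9^3 + 3·9^2 + 2·9 + 6; at 10: 3·10^3 + 3·10^2 + 2·10 + 6 = 3326; next = 3325
base 10: 3325 = 3·10^3 + 3·10^2 + 2·10 + 5; at 11: 3·11^3 + 3·11^2 + 2·11 + 5 = 4383; next = 4382

5, 27, 255, 467, 775, 1197, 1751, 2454, 3325, 4382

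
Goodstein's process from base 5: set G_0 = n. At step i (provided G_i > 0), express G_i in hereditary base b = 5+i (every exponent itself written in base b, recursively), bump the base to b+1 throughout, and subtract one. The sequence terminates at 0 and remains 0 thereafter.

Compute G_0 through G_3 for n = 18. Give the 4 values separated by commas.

18, 20, 22, 24

G_0 = 18. HB_5(18) = 3·5 + 3. Bump = 21. G_1 = 20.
G_1 = 20. HB_6(20) = 3·6 + 2. Bump = 23. G_2 = 22.
G_2 = 22. HB_7(22) = 3·7 + 1. Bump = 25. G_3 = 24.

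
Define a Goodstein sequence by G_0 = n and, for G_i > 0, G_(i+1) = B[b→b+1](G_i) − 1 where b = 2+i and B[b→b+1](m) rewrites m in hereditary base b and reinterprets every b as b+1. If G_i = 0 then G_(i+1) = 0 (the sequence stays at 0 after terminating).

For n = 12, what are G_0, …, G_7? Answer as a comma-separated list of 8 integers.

12, 107, 1065, 15685, 280019, 5764910, 134217867, 3486784574

G_0=12  [base 2] 2^(2 + 1) + 2^2  →[2↦3]→  3^(3 + 1) + 3^3 = 108  −1 ⇒ G_1=107
G_1=107  [base 3] 3^(3 + 1) + 2·3^2 + 2·3 + 2  →[3↦4]→  4^(4 + 1) + 2·4^2 + 2·4 + 2 = 1066  −1 ⇒ G_2=1065
G_2=1065  [base 4] 4^(4 + 1) + 2·4^2 + 2·4 + 1  →[4↦5]→  5^(5 + 1) + 2·5^2 + 2·5 + 1 = 15686  −1 ⇒ G_3=15685
G_3=15685  [base 5] 5^(5 + 1) + 2·5^2 + 2·5  →[5↦6]→  6^(6 + 1) + 2·6^2 + 2·6 = 280020  −1 ⇒ G_4=280019
G_4=280019  [base 6] 6^(6 + 1) + 2·6^2 + 6 + 5  →[6↦7]→  7^(7 + 1) + 2·7^2 + 7 + 5 = 5764911  −1 ⇒ G_5=5764910
G_5=5764910  [base 7] 7^(7 + 1) + 2·7^2 + 7 + 4  →[7↦8]→  8^(8 + 1) + 2·8^2 + 8 + 4 = 134217868  −1 ⇒ G_6=134217867
G_6=134217867  [base 8] 8^(8 + 1) + 2·8^2 + 8 + 3  →[8↦9]→  9^(9 + 1) + 2·9^2 + 9 + 3 = 3486784575  −1 ⇒ G_7=3486784574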